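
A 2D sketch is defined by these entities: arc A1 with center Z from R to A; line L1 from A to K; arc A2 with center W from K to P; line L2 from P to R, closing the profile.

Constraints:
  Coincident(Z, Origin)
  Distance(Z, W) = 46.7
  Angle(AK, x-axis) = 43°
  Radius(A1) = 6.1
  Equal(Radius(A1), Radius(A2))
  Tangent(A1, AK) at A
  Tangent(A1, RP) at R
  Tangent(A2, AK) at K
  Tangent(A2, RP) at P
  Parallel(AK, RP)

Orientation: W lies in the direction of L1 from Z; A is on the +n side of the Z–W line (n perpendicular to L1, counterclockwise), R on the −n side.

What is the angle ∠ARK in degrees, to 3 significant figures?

75.4°

Tangency of A1 to both parallel lines with radius 6.1 puts A and R at Z ± 6.1·n: A = (-4.16, 4.46), R = (4.16, -4.46). Equal radii place K and P the same way about W: K = W + 6.1·n = (30.0, 36.3), P = W − 6.1·n = (38.3, 27.4). Then cos ∠ARK = RA·RK / (|RA||RK|), giving 75.4°.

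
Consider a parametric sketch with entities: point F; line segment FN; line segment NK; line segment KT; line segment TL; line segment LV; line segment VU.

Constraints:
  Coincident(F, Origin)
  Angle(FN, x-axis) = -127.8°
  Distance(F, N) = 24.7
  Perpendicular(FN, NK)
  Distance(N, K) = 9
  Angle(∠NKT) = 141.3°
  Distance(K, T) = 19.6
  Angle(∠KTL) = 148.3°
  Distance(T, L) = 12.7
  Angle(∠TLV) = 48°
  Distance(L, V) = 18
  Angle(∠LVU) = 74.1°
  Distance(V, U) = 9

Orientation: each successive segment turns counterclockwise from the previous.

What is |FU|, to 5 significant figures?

22.660

∠TLV = 48.0° gives LV at 164.60° from the x-axis; with |LV| = 18.0, V = (4.9156, -13.103). ∠LVU = 74.1° gives VU at -89.500° from the x-axis; with |VU| = 9.0, U = (4.9941, -22.102). Then |FU| = |U − F| = 22.660.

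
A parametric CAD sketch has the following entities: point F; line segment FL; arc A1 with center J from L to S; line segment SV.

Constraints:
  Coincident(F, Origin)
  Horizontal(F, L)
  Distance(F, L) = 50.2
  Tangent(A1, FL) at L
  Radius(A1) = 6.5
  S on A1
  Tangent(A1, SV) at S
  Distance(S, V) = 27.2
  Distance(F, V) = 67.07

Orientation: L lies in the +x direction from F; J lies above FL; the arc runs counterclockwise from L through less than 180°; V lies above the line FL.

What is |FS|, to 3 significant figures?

57.0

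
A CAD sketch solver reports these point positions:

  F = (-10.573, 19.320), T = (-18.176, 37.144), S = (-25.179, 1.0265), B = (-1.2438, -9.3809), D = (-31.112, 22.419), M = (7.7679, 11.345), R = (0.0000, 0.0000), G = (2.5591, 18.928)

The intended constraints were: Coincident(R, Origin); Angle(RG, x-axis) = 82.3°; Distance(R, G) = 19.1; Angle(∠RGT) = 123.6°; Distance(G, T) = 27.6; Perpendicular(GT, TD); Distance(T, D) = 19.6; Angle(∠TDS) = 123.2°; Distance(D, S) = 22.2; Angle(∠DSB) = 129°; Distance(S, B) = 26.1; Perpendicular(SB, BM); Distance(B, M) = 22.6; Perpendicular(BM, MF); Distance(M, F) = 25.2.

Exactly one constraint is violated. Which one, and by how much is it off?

Distance(M, F) = 25.2 — off by 5.20.

R = (0.00, 0.00) ✓; RG at 82.30° ✓; |RG| = 19.10 ✓; ∠RGT = 123.6° ✓; |GT| = 27.60 ✓; ∠(GT, TD) = 90.00° ✓; |TD| = 19.60 ✓; ∠TDS = 123.2° ✓; |DS| = 22.20 ✓; ∠DSB = 129.0° ✓; |SB| = 26.10 ✓; ∠(SB, BM) = 90.00° ✓; |BM| = 22.60 ✓; ∠(BM, MF) = 90.00° ✓; |MF| = 20.00 ✗.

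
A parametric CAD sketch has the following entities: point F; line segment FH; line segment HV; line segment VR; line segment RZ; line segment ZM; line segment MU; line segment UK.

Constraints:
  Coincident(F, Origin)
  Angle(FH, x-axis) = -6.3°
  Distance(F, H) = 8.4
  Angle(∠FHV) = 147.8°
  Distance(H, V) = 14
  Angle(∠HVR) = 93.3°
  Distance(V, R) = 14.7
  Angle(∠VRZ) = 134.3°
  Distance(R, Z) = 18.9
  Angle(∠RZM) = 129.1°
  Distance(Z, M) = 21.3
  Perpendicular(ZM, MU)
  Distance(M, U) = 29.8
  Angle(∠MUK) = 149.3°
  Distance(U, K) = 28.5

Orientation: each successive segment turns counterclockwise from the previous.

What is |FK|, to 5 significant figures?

30.958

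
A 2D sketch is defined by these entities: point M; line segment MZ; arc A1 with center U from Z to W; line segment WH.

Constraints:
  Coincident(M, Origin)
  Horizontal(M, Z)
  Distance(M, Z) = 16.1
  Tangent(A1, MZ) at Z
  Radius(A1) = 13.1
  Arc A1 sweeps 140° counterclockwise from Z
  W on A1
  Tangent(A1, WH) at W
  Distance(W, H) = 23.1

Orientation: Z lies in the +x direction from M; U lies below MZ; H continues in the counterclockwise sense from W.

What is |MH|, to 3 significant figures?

45.7

M is at the origin; MZ is horizontal with |MZ| = 16.1 and Z on the +x side, so Z = (16.1, 0.00). Tangency of A1 to MZ means the radius UZ is perpendicular to MZ, so U = Z + (0, -13.1) = (16.1, -13.1). On A1, Z sits at bearing 90° from U; a 140° counterclockwise sweep puts W at bearing 230°, so W = U + 13.1·(cos 230°, sin 230°) = (7.68, -23.1). Since A1 is tangent to WH there, UW ⟂ WH, so WH runs along (−sin 230°, cos 230°); with |WH| = 23.1, H = (25.4, -38.0). Then |MH| = |H − M| = 45.7.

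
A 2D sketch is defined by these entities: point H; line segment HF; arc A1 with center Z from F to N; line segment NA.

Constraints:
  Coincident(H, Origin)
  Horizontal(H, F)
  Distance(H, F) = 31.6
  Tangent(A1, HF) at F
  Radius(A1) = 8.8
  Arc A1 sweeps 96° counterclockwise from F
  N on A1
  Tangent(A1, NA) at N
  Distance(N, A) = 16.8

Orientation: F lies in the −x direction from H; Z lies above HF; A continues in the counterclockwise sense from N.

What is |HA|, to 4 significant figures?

36.11

H is at the origin; H and F share the same y with |HF| = 31.6 and F on the −x side, so F = (-31.60, 0.000). Since A1 is tangent to HF there, ZF ⟂ HF, so Z = F + (0, 8.8) = (-31.60, 8.800). On A1, F sits at bearing -90° from Z; a 96° counterclockwise sweep puts N at bearing 6°, so N = Z + 8.8·(cos 6°, sin 6°) = (-22.85, 9.720). Tangency of A1 to NA means the radius ZN is perpendicular to NA, so NA runs along (−sin 6°, cos 6°); with |NA| = 16.8, A = (-24.60, 26.43). Then |HA| = |A − H| = 36.11.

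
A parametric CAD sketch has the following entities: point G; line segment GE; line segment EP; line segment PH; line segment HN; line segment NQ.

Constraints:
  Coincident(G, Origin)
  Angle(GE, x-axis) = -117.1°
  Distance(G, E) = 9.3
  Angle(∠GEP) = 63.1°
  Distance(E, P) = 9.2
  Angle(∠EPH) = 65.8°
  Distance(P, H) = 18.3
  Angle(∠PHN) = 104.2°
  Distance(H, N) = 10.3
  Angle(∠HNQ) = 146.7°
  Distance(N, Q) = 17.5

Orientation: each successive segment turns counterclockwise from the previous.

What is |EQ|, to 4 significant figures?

21.38

G is at the origin; GE runs at -117.1° with length 9.3, so E = (-4.237, -8.279). ∠GEP = 63.1° gives EP at -0.2000° from the x-axis; with |EP| = 9.2, P = (4.963, -8.311). ∠EPH = 65.8° gives PH at 114.0° from the x-axis; with |PH| = 18.3, H = (-2.480, 8.407). ∠PHN = 104.2° gives HN at -170.2° from the x-axis; with |HN| = 10.3, N = (-12.63, 6.654). ∠HNQ = 146.7° gives NQ at -136.9° from the x-axis; with |NQ| = 17.5, Q = (-25.41, -5.304). Then |EQ| = |Q − E| = 21.38.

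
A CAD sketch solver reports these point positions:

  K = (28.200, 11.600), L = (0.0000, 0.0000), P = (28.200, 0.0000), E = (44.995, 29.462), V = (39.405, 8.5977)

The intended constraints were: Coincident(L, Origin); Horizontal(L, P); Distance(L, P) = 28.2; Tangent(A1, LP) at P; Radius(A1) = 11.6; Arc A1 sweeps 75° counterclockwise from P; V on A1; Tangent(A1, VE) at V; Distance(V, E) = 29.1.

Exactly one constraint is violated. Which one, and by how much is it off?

Distance(V, E) = 29.1 — off by 7.50.

L = (0.00, 0.00) ✓; L.y = 0.00, P.y = 0.00 ✓; |LP| = 28.20 ✓; ∠(KP, PL) = 90.00° ✓; |KP| = 11.60 ✓; bearing(K→V) − bearing(K→P) = 75.00° ✓; |KV| = 11.60 ✓; ∠(KV, VE) = 90.00° ✓; |VE| = 21.60 ✗.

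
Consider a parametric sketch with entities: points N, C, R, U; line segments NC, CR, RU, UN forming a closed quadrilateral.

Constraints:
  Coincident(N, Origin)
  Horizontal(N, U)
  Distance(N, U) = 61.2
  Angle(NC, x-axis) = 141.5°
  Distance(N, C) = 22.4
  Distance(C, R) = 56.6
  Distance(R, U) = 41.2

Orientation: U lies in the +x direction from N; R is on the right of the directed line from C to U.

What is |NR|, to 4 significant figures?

34.20

Checks: |CR| = 56.60 ✓; |RU| = 41.20 ✓.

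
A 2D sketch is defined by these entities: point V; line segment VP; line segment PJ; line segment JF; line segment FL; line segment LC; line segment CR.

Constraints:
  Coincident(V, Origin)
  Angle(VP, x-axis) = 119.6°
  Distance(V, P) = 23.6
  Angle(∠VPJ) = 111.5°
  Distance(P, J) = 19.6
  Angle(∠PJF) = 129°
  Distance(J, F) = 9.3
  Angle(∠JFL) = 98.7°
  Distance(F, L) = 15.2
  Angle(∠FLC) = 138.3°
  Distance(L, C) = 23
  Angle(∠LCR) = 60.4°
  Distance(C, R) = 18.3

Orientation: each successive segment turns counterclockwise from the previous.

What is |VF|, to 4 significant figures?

37.15

∠VPJ = 111.5° gives PJ at -171.9° from the x-axis; with |PJ| = 19.6, J = (-31.06, 17.76). ∠PJF = 129.0° gives JF at -120.9° from the x-axis; with |JF| = 9.3, F = (-35.84, 9.778). Then |VF| = |F − V| = 37.15.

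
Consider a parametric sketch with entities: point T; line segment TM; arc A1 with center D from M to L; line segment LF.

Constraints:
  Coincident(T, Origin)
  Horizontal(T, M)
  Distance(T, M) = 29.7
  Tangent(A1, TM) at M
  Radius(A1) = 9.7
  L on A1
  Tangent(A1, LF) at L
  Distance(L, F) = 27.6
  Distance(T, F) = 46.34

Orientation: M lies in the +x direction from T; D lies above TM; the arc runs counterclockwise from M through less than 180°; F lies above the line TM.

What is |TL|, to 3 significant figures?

40.8

T is at the origin; T and M share the same y with |TM| = 29.7 and M on the +x side, so M = (29.7, 0.00). The tangent condition forces DM to be normal to TM, so D = M + (0, 9.7) = (29.7, 9.70). Since DL ⟂ LF (tangency), |DF| = √(9.7² + 27.6²) = 29.3 regardless of where L sits on A1. So F lies on both circle(T, 46.34) and circle(D, 29.3); the above-TM intersection is F = (25.6, 38.7). L is the foot of the tangent from F: L = (38.3, 14.2).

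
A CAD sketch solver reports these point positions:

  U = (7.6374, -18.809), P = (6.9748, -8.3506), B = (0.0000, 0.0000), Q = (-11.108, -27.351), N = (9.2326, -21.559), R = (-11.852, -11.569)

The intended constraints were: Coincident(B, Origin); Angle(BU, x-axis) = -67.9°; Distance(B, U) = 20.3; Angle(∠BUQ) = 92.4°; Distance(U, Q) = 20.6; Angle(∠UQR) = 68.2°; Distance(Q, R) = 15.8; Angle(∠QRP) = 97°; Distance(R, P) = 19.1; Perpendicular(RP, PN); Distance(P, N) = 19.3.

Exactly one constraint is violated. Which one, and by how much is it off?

Distance(P, N) = 19.3 — off by 5.90.

B = (0.00, 0.00) ✓; BU at -67.90° ✓; |BU| = 20.30 ✓; ∠BUQ = 92.40° ✓; |UQ| = 20.60 ✓; ∠UQR = 68.20° ✓; |QR| = 15.80 ✓; ∠QRP = 97.00° ✓; |RP| = 19.10 ✓; ∠(RP, PN) = 90.00° ✓; |PN| = 13.40 ✗.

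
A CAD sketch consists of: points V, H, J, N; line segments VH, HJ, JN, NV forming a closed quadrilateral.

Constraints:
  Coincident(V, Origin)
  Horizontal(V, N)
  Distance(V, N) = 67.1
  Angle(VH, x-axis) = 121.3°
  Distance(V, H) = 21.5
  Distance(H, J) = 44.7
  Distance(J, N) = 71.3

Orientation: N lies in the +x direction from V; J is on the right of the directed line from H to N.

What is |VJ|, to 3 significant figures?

24.8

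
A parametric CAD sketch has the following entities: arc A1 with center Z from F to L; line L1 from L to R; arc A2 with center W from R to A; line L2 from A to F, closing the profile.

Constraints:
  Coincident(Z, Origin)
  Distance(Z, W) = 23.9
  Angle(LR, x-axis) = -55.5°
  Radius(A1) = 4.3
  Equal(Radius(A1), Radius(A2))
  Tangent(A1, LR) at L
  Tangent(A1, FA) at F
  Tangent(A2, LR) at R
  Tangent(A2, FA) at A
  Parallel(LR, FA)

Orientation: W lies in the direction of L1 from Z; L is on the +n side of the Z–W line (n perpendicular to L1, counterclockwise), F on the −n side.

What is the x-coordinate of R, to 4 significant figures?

17.08

Tangency of A1 to both parallel lines with radius 4.3 puts L and F at Z ± 4.3·n: L = (3.544, 2.436), F = (-3.544, -2.436). Equal radii place R and A the same way about W: R = W + 4.3·n = (17.08, -17.26), A = W − 4.3·n = (9.993, -22.13). So R.x = 17.08.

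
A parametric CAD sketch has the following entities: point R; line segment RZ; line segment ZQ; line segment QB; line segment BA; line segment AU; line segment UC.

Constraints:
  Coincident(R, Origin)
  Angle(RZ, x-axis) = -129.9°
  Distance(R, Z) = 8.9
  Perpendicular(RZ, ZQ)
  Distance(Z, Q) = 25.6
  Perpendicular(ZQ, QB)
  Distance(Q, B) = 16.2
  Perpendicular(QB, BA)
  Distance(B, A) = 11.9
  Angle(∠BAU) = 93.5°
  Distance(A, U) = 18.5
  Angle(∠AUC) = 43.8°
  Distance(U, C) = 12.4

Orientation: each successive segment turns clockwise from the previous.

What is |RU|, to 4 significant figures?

16.81

R is at the origin; RZ runs at -129.9° with length 8.9, so Z = (-5.709, -6.828). The perpendicularity gives ZQ at right angles to RZ, so ZQ runs at 140.1°; with |ZQ| = 25.6, Q = (-25.35, 9.593). The perpendicularity gives QB at right angles to ZQ, so QB runs at 50.10°; with |QB| = 16.2, B = (-14.96, 22.02). QB ⟂ BA, so BA runs at -39.90°; with |BA| = 11.9, A = (-5.828, 14.39). ∠BAU = 93.5° gives AU at -126.4° from the x-axis; with |AU| = 18.5, U = (-16.81, -0.5024). Then |RU| = |U − R| = 16.81.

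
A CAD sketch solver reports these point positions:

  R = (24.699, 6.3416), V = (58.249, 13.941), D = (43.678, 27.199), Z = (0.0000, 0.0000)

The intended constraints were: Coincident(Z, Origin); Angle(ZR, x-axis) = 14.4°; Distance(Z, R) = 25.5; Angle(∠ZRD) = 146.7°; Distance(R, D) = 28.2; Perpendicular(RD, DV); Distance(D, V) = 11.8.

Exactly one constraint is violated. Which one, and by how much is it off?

Distance(D, V) = 11.8 — off by 7.90.

Z = (0.00, 0.00) ✓; ZR at 14.40° ✓; |ZR| = 25.50 ✓; ∠ZRD = 146.7° ✓; |RD| = 28.20 ✓; ∠(RD, DV) = 90.00° ✓; |DV| = 19.70 ✗.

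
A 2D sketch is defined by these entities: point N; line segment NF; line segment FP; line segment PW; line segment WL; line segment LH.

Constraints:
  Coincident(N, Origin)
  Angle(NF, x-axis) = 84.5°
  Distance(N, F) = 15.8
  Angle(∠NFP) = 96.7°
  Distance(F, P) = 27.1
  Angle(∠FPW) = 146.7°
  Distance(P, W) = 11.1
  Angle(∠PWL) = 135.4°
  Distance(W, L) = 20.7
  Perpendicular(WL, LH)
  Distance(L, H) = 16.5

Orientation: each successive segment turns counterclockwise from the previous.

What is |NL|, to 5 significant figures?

43.870

N is at the origin; NF runs at 84.5° with length 15.8, so F = (1.5144, 15.727). ∠NFP = 96.7° gives FP at 167.80° from the x-axis; with |FP| = 27.1, P = (-24.974, 21.454). ∠FPW = 146.7° gives PW at -158.90° from the x-axis; with |PW| = 11.1, W = (-35.329, 17.458). ∠PWL = 135.4° gives WL at -114.30° from the x-axis; with |WL| = 20.7, L = (-43.848, -1.4079). Then |NL| = |L − N| = 43.870.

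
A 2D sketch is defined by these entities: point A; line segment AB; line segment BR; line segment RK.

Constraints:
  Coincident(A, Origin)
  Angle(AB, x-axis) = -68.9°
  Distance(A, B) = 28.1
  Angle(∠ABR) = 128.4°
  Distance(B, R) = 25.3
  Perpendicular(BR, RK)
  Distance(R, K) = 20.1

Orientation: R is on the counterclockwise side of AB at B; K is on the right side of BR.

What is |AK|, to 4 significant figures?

60.02

A is at the origin; AB runs at -68.9° with length 28.1, so B = 28.1·(cos -68.9°, sin -68.9°) = (10.12, -26.22). ∠ABR = 128.4°, so BR runs at -68.9° + (180° − 128.4°) = -17.30° from the x-axis; with |BR| = 25.3, R = B + 25.3·(cos -17.30°, sin -17.30°) = (34.27, -33.74). BR is perpendicular to RK; with |RK| = 20.1 on the right of BR, K = R + 20.1·(-0.2974, -0.9548) = (28.29, -52.93). Then |AK| = |K − A| = 60.02.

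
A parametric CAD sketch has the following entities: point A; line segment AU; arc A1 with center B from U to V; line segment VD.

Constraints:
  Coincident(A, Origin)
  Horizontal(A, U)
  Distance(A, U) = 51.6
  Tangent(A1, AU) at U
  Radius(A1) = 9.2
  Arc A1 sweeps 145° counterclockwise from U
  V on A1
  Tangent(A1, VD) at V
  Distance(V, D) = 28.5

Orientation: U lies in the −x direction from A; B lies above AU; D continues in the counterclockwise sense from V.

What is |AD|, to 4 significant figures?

77.12

A is at the origin; AU is horizontal with |AU| = 51.6 and U on the −x side, so U = (-51.60, 0.000). The tangent condition forces BU to be normal to AU, so B = U + (0, 9.2) = (-51.60, 9.200). On A1, U sits at bearing -90° from B; a 145° counterclockwise sweep puts V at bearing 55°, so V = B + 9.2·(cos 55°, sin 55°) = (-46.32, 16.74). Since A1 is tangent to VD there, BV ⟂ VD, so VD runs along (−sin 55°, cos 55°); with |VD| = 28.5, D = (-69.67, 33.08). Then |AD| = |D − A| = 77.12.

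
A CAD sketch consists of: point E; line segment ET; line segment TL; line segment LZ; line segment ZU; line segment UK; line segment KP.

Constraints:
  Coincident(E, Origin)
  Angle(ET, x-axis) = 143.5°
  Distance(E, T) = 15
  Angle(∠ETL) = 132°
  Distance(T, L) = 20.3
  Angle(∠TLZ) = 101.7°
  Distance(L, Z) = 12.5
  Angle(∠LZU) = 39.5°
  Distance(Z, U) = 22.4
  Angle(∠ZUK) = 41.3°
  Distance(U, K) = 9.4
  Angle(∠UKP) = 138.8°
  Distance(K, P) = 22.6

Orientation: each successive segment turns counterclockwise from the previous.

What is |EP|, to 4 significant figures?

42.45

∠ZUK = 41.3° gives UK at -171.0° from the x-axis; with |UK| = 9.4, K = (-26.97, 8.139). ∠UKP = 138.8° gives KP at -129.8° from the x-axis; with |KP| = 22.6, P = (-41.44, -9.224). Then |EP| = |P − E| = 42.45.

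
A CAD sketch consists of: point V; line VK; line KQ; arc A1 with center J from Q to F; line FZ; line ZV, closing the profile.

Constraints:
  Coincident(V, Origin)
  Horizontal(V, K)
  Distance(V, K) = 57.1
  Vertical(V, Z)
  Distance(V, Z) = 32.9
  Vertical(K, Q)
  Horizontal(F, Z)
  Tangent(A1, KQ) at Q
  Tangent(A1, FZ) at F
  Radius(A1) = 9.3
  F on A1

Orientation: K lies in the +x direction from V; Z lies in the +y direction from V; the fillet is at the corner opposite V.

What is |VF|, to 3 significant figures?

58.0

The virtual corner opposite V is at (57.1, 32.9). Tangency of A1 to KQ means the radius JQ is perpendicular to KQ and A1 meets FZ tangentially, so JF is at right angles to FZ, with radius 9.3, so the center J sits 9.3 in from both sides at J = (47.8, 23.6). That places the tangent points at Q = (57.1, 23.6) on KQ and F = (47.8, 32.9) on FZ. Then |VF| = |F − V| = 58.0.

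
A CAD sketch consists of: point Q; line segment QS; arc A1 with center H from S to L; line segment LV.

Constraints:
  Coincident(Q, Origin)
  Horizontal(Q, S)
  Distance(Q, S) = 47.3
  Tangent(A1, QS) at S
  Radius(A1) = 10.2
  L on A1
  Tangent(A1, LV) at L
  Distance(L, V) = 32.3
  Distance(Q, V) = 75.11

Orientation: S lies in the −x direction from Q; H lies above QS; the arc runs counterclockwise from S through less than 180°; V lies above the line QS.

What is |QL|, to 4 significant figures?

43.94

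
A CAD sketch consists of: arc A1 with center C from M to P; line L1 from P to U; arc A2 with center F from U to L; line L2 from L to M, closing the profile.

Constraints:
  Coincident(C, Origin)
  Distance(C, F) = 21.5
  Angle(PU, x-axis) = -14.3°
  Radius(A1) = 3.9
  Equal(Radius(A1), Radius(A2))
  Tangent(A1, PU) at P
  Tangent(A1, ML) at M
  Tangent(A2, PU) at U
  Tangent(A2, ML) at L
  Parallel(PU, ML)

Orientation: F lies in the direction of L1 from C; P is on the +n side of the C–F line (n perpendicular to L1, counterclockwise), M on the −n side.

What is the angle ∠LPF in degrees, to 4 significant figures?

9.659°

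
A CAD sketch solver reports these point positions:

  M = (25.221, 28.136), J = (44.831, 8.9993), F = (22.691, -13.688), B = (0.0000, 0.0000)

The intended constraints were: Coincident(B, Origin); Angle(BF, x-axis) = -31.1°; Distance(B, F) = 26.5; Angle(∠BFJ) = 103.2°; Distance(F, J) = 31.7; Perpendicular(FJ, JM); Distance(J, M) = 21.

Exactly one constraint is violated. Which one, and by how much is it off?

Distance(J, M) = 21 — off by 6.40.

B = (0.00, 0.00) ✓; BF at -31.10° ✓; |BF| = 26.50 ✓; ∠BFJ = 103.2° ✓; |FJ| = 31.70 ✓; ∠(FJ, JM) = 90.00° ✓; |JM| = 27.40 ✗.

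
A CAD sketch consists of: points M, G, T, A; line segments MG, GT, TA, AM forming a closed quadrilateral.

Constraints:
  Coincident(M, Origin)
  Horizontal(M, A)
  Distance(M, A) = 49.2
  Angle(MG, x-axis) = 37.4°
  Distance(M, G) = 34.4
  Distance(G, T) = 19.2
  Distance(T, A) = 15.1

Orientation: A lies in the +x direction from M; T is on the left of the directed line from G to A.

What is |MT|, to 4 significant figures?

47.78

Checks: |GT| = 19.20 ✓; |TA| = 15.10 ✓.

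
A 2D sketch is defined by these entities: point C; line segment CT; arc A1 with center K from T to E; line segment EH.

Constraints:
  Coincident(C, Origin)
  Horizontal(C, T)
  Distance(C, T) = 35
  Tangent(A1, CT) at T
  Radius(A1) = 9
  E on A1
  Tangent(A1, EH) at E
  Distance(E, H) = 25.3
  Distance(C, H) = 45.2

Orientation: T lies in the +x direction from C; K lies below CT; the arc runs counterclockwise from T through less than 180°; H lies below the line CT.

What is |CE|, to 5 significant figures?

27.856

C is at the origin; C and T share the same y with |CT| = 35.0 and T on the +x side, so T = (35.000, 0.0000). Tangency of A1 to CT means the radius KT is perpendicular to CT, so K = T + (0, -9) = (35.000, -9.0000). Since KE ⟂ EH (tangency), |KH| = √(9.0² + 25.3²) = 26.853 regardless of where E sits on A1. So H lies on both circle(C, 45.2) and circle(K, 26.853); the below-CT intersection is H = (28.526, -35.061). E is the foot of the tangent from H: E = (26.043, -9.8833).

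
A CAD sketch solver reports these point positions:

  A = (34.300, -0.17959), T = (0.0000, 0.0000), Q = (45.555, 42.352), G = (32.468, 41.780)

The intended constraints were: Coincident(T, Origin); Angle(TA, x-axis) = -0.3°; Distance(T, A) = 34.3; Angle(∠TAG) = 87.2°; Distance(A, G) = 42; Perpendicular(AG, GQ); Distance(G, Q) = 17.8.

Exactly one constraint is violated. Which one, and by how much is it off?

Distance(G, Q) = 17.8 — off by 4.70.

T = (0.00, 0.00) ✓; TA at -0.3000° ✓; |TA| = 34.30 ✓; ∠TAG = 87.20° ✓; |AG| = 42.00 ✓; ∠(AG, GQ) = 90.00° ✓; |GQ| = 13.10 ✗.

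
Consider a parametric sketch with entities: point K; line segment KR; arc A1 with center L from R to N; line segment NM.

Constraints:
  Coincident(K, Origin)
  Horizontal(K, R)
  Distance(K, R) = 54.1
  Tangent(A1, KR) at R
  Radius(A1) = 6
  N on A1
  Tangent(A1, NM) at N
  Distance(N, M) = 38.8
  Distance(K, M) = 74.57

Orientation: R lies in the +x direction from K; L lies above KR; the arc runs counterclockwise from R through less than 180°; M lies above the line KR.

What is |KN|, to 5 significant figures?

60.407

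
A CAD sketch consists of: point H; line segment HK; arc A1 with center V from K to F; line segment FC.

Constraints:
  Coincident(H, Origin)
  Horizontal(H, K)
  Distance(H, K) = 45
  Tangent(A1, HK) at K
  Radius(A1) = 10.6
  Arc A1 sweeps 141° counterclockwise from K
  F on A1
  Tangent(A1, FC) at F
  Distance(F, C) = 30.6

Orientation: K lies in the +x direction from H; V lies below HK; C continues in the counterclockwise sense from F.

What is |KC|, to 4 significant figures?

41.76

On A1, K sits at bearing 90° from V; a 141° counterclockwise sweep puts F at bearing 231°, so F = V + 10.6·(cos 231°, sin 231°) = (38.33, -18.84). A1 meets FC tangentially, so VF is at right angles to FC, so FC runs along (−sin 231°, cos 231°); with |FC| = 30.6, C = (62.11, -38.09). Then |KC| = |C − K| = 41.76.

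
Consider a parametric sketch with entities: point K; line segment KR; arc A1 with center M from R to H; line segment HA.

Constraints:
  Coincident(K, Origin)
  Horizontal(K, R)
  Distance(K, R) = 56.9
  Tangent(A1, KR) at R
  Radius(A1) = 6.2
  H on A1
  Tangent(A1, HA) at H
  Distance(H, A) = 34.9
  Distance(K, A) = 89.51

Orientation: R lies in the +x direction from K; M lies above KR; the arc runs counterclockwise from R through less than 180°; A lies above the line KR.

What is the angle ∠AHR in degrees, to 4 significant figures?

156.4°

Checks: K.y = 0.00, R.y = 0.00 ✓; ∠(MR, RK) = 90.00° ✓; |MR| = 6.200 ✓; |MH| = 6.200 ✓; ∠(MH, HA) = 90.00° ✓; |HA| = 34.90 ✓; |KA| = 89.51 ✓.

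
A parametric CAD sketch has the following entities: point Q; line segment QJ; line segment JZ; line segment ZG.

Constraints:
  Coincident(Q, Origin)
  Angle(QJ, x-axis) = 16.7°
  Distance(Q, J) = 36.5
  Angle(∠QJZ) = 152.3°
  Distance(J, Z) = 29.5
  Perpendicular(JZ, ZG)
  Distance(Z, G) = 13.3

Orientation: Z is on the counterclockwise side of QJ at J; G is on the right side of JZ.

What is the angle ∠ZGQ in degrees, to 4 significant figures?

63.91°

Q is at the origin; QJ runs at 16.7° with length 36.5, so J = 36.5·(cos 16.7°, sin 16.7°) = (34.96, 10.49). ∠QJZ = 152.3°, so JZ runs at 16.7° + (180° − 152.3°) = 44.40° from the x-axis; with |JZ| = 29.5, Z = J + 29.5·(cos 44.40°, sin 44.40°) = (56.04, 31.13). JZ ⟂ ZG; with |ZG| = 13.3 on the right of JZ, G = Z + 13.3·(0.6997, -0.7145) = (65.34, 21.63). Then cos ∠ZGQ = GZ·GQ / (|GZ||GQ|), giving 63.91°.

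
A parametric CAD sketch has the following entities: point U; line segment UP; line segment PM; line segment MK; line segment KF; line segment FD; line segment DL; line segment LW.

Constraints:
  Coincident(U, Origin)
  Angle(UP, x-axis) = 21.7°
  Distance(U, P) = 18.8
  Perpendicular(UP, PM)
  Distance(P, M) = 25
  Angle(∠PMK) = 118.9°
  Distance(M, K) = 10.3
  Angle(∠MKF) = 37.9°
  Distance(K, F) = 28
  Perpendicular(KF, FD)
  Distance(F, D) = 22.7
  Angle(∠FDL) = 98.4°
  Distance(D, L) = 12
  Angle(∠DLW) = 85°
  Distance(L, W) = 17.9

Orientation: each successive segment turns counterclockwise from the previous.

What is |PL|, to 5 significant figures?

31.731

U is at the origin; UP runs at 21.7° with length 18.8, so P = (17.468, 6.9512). UP is perpendicular to PM, so PM runs at 111.70°; with |PM| = 25.0, M = (8.2240, 30.180). ∠PMK = 118.9° gives MK at 172.80° from the x-axis; with |MK| = 10.3, K = (-1.9948, 31.470). ∠MKF = 37.9° gives KF at -45.100° from the x-axis; with |KF| = 28.0, F = (17.770, 11.637). The perpendicularity gives FD at right angles to KF, so FD runs at 44.900°; with |FD| = 22.7, D = (33.849, 27.660). ∠FDL = 98.4° gives DL at 126.50° from the x-axis; with |DL| = 12.0, L = (26.711, 37.307). Then |PL| = |L − P| = 31.731.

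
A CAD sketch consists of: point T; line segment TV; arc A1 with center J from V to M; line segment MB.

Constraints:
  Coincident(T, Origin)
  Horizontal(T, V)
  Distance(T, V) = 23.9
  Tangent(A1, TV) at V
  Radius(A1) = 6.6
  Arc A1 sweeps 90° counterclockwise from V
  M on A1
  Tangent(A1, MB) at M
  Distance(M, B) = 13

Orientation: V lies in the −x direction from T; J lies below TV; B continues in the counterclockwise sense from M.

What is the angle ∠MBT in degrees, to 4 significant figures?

57.27°

On A1, V sits at bearing 90° from J; a 90° counterclockwise sweep puts M at bearing 180°, so M = J + 6.6·(cos 180°, sin 180°) = (-30.50, -6.600). A1 meets MB tangentially, so JM is at right angles to MB, so MB runs along (−sin 180°, cos 180°); with |MB| = 13.0, B = (-30.50, -19.60). Then cos ∠MBT = BM·BT / (|BM||BT|), giving 57.27°.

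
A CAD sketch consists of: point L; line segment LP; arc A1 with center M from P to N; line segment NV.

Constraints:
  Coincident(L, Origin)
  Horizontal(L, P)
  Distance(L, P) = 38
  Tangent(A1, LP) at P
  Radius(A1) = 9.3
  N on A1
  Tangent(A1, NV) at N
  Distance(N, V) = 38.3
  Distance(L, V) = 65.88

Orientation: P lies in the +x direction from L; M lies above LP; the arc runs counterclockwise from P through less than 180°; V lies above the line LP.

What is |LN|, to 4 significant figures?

48.30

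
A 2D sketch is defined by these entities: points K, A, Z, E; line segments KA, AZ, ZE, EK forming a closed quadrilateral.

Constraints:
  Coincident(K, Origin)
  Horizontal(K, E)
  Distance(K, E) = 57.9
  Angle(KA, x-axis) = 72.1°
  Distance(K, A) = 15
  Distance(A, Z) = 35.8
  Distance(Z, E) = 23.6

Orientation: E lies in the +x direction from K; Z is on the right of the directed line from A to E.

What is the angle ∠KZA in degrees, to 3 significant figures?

24.4°

K is at the origin; KE is horizontal with |KE| = 57.9 and E in +x, so E = (57.9, 0). KA runs at 72.1° with |KA| = 15.0, so A = (4.61, 14.3). Z is determined by |AZ| = 35.8 and |ZE| = 23.6 together: it lies at the intersection of circle(A, 35.8) and circle(E, 23.6). With |AE| = 55.2, the foot of the radical line on AE is 34.2 from A and the perpendicular offset is √(35.8² − 34.2²) = 10.7. Taking the right-of-AE solution: Z = (34.8, -4.93).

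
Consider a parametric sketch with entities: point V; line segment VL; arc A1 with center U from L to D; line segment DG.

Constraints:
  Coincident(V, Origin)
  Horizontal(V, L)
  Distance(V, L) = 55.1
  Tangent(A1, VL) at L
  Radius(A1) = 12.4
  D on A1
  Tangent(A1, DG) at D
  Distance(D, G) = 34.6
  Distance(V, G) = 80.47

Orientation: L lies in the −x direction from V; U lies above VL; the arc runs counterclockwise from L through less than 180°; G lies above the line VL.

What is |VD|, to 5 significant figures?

48.960

Checks: |VL| = 55.10 ✓; |UD| = 12.40 ✓; ∠(UD, DG) = 90.00° ✓; |DG| = 34.60 ✓; |VG| = 80.47 ✓.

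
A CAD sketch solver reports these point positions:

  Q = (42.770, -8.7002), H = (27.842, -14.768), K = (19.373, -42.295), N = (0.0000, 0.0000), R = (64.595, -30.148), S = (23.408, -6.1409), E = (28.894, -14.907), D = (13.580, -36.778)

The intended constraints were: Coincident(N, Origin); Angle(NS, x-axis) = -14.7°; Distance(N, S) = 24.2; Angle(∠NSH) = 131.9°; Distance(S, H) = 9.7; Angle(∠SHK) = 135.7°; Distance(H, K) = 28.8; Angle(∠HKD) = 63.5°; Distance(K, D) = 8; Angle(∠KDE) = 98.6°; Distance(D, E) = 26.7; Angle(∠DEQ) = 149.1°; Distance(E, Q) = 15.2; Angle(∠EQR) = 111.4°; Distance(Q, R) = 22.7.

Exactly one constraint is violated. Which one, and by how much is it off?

Distance(Q, R) = 22.7 — off by 7.90.

N = (0.00, 0.00) ✓; NS at -14.70° ✓; |NS| = 24.20 ✓; ∠NSH = 131.9° ✓; |SH| = 9.700 ✓; ∠SHK = 135.7° ✓; |HK| = 28.80 ✓; ∠HKD = 63.50° ✓; |KD| = 8.000 ✓; ∠KDE = 98.60° ✓; |DE| = 26.70 ✓; ∠DEQ = 149.1° ✓; |EQ| = 15.20 ✓; ∠EQR = 111.4° ✓; |QR| = 30.60 ✗.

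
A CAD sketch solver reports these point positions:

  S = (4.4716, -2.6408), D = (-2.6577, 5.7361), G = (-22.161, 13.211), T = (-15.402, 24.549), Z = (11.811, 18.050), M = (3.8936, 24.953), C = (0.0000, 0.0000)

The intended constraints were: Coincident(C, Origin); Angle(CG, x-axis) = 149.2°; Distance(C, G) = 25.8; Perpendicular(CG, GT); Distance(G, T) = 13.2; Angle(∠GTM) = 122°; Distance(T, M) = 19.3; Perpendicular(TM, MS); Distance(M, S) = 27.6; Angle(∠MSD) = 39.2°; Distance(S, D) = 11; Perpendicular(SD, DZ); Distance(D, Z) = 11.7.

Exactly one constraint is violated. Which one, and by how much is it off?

Distance(D, Z) = 11.7 — off by 7.30.

C = (0.00, 0.00) ✓; CG at 149.2° ✓; |CG| = 25.80 ✓; ∠(CG, GT) = 90.00° ✓; |GT| = 13.20 ✓; ∠GTM = 122.0° ✓; |TM| = 19.30 ✓; ∠(TM, MS) = 90.00° ✓; |MS| = 27.60 ✓; ∠MSD = 39.20° ✓; |SD| = 11.00 ✓; ∠(SD, DZ) = 90.00° ✓; |DZ| = 19.00 ✗.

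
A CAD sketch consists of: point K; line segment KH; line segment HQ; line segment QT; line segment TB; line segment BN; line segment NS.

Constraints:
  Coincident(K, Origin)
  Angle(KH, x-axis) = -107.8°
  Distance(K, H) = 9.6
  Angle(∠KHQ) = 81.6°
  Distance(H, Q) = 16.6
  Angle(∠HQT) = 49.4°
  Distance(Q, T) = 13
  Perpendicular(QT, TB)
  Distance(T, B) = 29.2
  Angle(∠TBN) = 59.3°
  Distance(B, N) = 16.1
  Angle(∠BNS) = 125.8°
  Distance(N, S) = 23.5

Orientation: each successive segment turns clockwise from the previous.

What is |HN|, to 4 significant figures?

14.35

K is at the origin; KH runs at -107.8° with length 9.6, so H = (-2.935, -9.140). ∠KHQ = 81.6° gives HQ at 153.8° from the x-axis; with |HQ| = 16.6, Q = (-17.83, -1.811). ∠HQT = 49.4° gives QT at 23.20° from the x-axis; with |QT| = 13.0, T = (-5.880, 3.310). The perpendicularity gives TB at right angles to QT, so TB runs at -66.80°; with |TB| = 29.2, B = (5.623, -23.53). ∠TBN = 59.3° gives BN at 172.5° from the x-axis; with |BN| = 16.1, N = (-10.34, -21.43). Then |HN| = |N − H| = 14.35.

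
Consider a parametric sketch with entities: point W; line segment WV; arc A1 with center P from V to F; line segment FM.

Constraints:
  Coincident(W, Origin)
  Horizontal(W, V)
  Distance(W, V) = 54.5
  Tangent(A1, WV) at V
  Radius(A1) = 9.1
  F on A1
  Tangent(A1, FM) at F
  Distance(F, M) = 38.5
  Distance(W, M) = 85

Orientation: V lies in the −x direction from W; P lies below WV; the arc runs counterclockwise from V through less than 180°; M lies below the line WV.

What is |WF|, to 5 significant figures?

63.714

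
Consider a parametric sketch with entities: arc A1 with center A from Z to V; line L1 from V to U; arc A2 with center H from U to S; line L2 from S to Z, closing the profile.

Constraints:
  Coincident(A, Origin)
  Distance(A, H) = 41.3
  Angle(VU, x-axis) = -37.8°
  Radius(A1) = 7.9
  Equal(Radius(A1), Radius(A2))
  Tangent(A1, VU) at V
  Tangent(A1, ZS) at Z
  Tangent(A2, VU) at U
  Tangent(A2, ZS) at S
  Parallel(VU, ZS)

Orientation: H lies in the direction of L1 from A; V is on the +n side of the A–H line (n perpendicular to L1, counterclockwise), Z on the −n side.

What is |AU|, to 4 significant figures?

42.05

The slot axis is L1's direction at -37.8°, so u = (cos -37.8°, sin -37.8°) = (0.7902, -0.6129) and n = (−sin -37.8°, cos -37.8°) = (0.6129, 0.7902). A is at the origin and H lies 41.3 along u from A, so H = 41.3·u = (32.63, -25.31). Tangency of A1 to both parallel lines with radius 7.9 puts V and Z at A ± 7.9·n: V = (4.842, 6.242), Z = (-4.842, -6.242). Equal radii place U and S the same way about H: U = H + 7.9·n = (37.48, -19.07), S = H − 7.9·n = (27.79, -31.56). Then |AU| = |U − A| = 42.05.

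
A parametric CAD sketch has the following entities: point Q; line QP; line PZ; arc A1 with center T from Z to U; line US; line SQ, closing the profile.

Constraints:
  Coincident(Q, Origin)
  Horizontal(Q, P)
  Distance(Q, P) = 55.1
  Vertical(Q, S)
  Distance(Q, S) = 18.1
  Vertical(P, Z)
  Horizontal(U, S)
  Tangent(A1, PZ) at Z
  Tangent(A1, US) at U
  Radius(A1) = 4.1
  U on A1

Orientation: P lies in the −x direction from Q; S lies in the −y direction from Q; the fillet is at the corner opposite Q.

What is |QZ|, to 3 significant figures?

56.9

Q is at the origin; QP is horizontal with |QP| = 55.1 and P on the −x side, so P = (-55.1, 0.00). QS is vertical with |QS| = 18.1 and S on the −y side, so S = (0.00, -18.1). The virtual corner opposite Q is at (-55.1, -18.1). The tangent condition forces TZ to be normal to PZ and since A1 is tangent to US there, TU ⟂ US, with radius 4.1, so the center T sits 4.1 in from both sides at T = (-51.0, -14.0). That places the tangent points at Z = (-55.1, -14.0) on PZ and U = (-51.0, -18.1) on US. Then |QZ| = |Z − Q| = 56.9.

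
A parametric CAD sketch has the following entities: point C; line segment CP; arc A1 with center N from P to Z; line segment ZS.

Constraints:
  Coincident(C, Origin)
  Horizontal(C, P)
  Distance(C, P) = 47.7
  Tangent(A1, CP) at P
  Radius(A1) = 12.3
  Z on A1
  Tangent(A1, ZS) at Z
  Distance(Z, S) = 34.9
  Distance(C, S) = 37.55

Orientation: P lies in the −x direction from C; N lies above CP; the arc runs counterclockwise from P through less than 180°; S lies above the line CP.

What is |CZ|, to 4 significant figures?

38.08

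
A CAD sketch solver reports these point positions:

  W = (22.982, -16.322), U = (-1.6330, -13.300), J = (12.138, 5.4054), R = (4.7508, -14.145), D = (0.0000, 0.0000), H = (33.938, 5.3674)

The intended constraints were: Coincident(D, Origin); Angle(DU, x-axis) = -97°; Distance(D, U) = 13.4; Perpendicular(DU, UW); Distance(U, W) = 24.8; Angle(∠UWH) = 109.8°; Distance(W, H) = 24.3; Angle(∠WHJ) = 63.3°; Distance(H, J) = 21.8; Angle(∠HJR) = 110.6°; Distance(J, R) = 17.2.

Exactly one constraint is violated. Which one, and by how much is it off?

Distance(J, R) = 17.2 — off by 3.70.

D = (0.00, 0.00) ✓; DU at -97.00° ✓; |DU| = 13.40 ✓; ∠(DU, UW) = 90.00° ✓; |UW| = 24.80 ✓; ∠UWH = 109.8° ✓; |WH| = 24.30 ✓; ∠WHJ = 63.30° ✓; |HJ| = 21.80 ✓; ∠HJR = 110.6° ✓; |JR| = 20.90 ✗.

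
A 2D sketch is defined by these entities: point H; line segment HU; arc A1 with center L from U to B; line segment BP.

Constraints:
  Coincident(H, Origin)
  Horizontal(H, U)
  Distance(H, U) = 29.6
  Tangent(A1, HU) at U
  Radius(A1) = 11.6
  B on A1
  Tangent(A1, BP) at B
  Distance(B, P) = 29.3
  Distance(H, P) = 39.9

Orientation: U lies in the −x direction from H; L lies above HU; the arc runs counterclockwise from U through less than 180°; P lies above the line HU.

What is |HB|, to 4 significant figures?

20.45

H is at the origin; H and U share the same y with |HU| = 29.6 and U on the −x side, so U = (-29.60, 0.000). The tangent condition forces LU to be normal to HU, so L = U + (0, 11.6) = (-29.60, 11.60). Since LB ⟂ BP (tangency), |LP| = √(11.6² + 29.3²) = 31.51 regardless of where B sits on A1. So P lies on both circle(H, 39.9) and circle(L, 31.51); the above-HU intersection is P = (-12.32, 37.95). B is the foot of the tangent from P: B = (-18.24, 9.256).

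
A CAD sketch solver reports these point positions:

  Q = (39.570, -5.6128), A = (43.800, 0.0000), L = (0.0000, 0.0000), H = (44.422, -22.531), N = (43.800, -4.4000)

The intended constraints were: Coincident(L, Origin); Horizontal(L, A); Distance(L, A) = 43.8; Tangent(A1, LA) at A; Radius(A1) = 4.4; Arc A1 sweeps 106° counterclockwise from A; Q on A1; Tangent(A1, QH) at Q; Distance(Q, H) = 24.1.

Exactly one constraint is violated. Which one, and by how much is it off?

Distance(Q, H) = 24.1 — off by 6.50.

L = (0.00, 0.00) ✓; L.y = 0.00, A.y = 0.00 ✓; |LA| = 43.80 ✓; ∠(NA, AL) = 90.00° ✓; |NA| = 4.400 ✓; bearing(N→Q) − bearing(N→A) = 106.0° ✓; |NQ| = 4.400 ✓; ∠(NQ, QH) = 90.00° ✓; |QH| = 17.60 ✗.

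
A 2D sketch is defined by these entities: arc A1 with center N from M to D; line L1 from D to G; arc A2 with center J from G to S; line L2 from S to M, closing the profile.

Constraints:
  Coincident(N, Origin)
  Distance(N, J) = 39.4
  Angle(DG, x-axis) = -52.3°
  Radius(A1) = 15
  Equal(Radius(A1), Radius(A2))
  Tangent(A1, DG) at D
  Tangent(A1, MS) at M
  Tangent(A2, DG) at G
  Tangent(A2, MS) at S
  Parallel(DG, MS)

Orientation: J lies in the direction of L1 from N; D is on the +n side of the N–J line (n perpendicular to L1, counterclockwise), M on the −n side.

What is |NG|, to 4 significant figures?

42.16

The slot axis is L1's direction at -52.3°, so u = (cos -52.3°, sin -52.3°) = (0.6115, -0.7912) and n = (−sin -52.3°, cos -52.3°) = (0.7912, 0.6115). N is at the origin and J lies 39.4 along u from N, so J = 39.4·u = (24.09, -31.17). Tangency of A1 to both parallel lines with radius 15.0 puts D and M at N ± 15.0·n: D = (11.87, 9.173), M = (-11.87, -9.173). Equal radii place G and S the same way about J: G = J + 15.0·n = (35.96, -22.00), S = J − 15.0·n = (12.23, -40.35). Then |NG| = |G − N| = 42.16.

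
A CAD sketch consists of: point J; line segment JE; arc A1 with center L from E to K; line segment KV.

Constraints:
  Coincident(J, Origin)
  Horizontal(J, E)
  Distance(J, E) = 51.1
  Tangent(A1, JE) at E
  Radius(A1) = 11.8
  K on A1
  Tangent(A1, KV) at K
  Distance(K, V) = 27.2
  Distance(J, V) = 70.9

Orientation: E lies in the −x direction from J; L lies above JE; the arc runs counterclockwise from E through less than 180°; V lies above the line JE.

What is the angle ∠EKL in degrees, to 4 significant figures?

26.43°

J is at the origin; JE is horizontal with |JE| = 51.1 and E on the −x side, so E = (-51.10, 0.000). Tangency of A1 to JE means the radius LE is perpendicular to JE, so L = E + (0, 11.8) = (-51.10, 11.80). Since LK ⟂ KV (tangency), |LV| = √(11.8² + 27.2²) = 29.65 regardless of where K sits on A1. So V lies on both circle(J, 70.9) and circle(L, 29.65); the above-JE intersection is V = (-58.12, 40.61). K is the foot of the tangent from V: K = (-41.69, 18.93).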